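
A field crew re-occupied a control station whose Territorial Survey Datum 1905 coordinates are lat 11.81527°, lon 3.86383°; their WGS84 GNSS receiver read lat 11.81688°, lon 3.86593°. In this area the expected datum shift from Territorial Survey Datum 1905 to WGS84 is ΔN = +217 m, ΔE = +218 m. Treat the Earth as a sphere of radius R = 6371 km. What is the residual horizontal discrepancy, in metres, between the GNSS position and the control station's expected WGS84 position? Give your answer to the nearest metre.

39 m

Observed coordinate differences: Δφ = +0.00161°, Δλ = +0.00210°.
Converting to metres (1° lat = 111195 m, cos φ = 0.978813): observed ΔN = 179.0 m, observed ΔE = 228.6 m.
Subtracting the expected shift leaves a residual of 179.0 − (217) = -38.0 m north and 228.6 − (218) = 10.6 m east.
Residual distance = √((-38.0)² + 10.6²) = 39.4 m.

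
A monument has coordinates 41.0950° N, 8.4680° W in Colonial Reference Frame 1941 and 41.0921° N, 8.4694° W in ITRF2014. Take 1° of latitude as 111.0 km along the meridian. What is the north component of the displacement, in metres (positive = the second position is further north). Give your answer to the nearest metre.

ΔN = -322 m

Δφ = 41.0921° − 41.0950° = -0.0029°; Δλ = -8.4694° − -8.4680° = -0.0014°.
ΔN = Δφ × 111000 = -321.9 m; ΔE = Δλ × 111000 × cos(41.0950°) = -0.0014 × 111000 × 0.753621 = -117.1 m.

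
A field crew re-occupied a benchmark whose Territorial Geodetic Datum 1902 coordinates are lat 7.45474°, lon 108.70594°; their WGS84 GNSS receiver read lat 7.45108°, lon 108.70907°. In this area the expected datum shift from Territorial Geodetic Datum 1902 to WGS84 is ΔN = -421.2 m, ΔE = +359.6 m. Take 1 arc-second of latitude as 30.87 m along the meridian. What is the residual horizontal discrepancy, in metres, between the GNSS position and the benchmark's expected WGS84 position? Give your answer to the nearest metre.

21 m

Observed coordinate differences: Δφ = -0.00366°, Δλ = +0.00313°.
Converting to metres (1° lat = 111132 m, cos φ = 0.991548): observed ΔN = -406.7 m, observed ΔE = 344.9 m.
Subtracting the expected shift leaves a residual of -406.7 − (-421.2) = 14.5 m north and 344.9 − (359.6) = -14.7 m east.
Residual distance = √(14.5² + (-14.7)²) = 20.6 m.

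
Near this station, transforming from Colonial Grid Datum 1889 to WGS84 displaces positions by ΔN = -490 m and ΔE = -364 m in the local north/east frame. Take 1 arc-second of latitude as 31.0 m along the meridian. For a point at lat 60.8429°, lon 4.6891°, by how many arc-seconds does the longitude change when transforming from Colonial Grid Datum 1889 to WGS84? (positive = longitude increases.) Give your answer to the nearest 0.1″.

At latitude 60.8429°, cos φ = 0.487206.
1″ of longitude at this latitude = 31.00 × cos φ = 15.1034 m, so Δλ = -364.0 / 15.1034 = -24.101″.

Δλ = -24.1″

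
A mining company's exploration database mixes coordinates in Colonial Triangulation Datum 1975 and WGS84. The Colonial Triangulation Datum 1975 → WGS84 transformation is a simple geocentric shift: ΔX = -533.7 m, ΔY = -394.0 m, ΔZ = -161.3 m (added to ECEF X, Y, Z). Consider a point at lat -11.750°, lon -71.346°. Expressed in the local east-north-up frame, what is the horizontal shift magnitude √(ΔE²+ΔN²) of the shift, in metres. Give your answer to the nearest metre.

At φ = -11.750°, λ = -71.346°: sin φ = -0.203642, cos φ = 0.979045, sin λ = -0.947467, cos λ = 0.319852.
ΔE = −sin λ·ΔX + cos λ·ΔY = −(-0.947467)·(-533.7) + (0.319852)·(-394.0) = -631.69 m.
ΔN = −sin φ cos λ·ΔX − sin φ sin λ·ΔY + cos φ·ΔZ = −(-0.203642)(0.319852)(-533.7) − (-0.203642)(-0.947467)(-394.0) + (0.979045)(-161.3) = -116.66 m.
Horizontal magnitude = √(ΔE² + ΔN²) = √((-631.69)² + (-116.66)²) = 642.37 m.

642 m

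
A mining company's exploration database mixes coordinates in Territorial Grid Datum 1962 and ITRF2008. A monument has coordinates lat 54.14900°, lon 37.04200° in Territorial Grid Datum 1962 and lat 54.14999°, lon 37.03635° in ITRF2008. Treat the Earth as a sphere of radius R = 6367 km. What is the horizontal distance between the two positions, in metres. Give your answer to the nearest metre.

Δφ = 54.14999° − 54.14900° = +0.00099°; Δλ = 37.03635° − 37.04200° = -0.00565°.
1° along a meridian = πR/180 = 111125 m.
ΔN = Δφ × 111125 = 110.0 m; ΔE = Δλ × 111125 × cos(54.14900°) = -0.00565 × 111125 × 0.585679 = -367.7 m.
Distance = √(ΔE² + ΔN²) = √((-367.7)² + 110.0²) = 383.8 m.

384 m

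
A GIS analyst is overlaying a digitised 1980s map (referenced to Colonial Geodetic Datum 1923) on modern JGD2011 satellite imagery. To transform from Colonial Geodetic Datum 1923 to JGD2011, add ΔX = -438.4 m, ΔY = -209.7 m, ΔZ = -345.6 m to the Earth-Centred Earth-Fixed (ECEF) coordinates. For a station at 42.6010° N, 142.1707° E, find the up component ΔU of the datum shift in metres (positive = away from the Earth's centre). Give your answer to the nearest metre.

The local up (radial) axis is (cos φ cos λ, cos φ sin λ, sin φ), giving ΔU = 254.882 − 94.669 − 233.933 = -73.72 m.

ΔU = -74 m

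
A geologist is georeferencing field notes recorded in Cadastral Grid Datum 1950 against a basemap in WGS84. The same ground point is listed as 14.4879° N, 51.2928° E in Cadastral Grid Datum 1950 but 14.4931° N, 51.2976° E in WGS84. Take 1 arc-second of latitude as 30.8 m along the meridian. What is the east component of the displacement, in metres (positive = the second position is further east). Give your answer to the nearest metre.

Δφ = 14.4931° − 14.4879° = +0.0052°; Δλ = 51.2976° − 51.2928° = +0.0048°.
1° of latitude = 3600 × 30.80 = 110880 m.
ΔN = Δφ × 110880 = 576.6 m; ΔE = Δλ × 110880 × cos(14.4879°) = +0.0048 × 110880 × 0.968200 = 515.3 m.

ΔE = 515 m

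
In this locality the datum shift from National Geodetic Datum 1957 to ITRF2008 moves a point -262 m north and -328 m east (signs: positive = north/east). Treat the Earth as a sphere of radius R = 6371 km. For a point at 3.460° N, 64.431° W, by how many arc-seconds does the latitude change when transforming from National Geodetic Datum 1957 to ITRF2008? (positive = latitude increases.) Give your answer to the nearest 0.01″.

On a sphere of radius R, 1 rad of latitude = R, so Δφ = ΔN / R = -262.0 / 6371000 = -4.1124e-05 rad = -8.482″.

Δφ = -8.48″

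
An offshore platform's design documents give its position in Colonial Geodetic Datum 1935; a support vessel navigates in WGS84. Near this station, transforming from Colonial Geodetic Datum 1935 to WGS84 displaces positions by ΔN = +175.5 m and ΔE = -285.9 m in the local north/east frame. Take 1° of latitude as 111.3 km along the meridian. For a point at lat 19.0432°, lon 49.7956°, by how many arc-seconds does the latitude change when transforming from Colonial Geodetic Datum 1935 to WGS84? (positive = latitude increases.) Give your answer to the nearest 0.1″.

Δφ = 5.7″

1° of latitude = 111.3 km, so Δφ = 175.5 / 111300 = 0.0015768° = 5.677″.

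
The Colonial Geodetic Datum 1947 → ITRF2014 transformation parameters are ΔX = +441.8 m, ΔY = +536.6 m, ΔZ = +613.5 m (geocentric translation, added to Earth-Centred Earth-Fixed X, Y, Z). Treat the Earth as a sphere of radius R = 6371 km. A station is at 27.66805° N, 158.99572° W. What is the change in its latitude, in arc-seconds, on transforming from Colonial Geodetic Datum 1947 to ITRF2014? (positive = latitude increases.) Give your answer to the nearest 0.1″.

Δφ = 26.7″

sin φ = 0.464348, cos φ = 0.885653, sin λ = -0.358438, cos λ = -0.933554.
North component: ΔN = −sin φ cos λ·ΔX − sin φ sin λ·ΔY + cos φ·ΔZ = −(0.464348)(-0.933554)(441.8) − (0.464348)(-0.358438)(536.6) + (0.885653)(613.5) = 824.18 m.
1° of latitude spans πR/180 = 111195 m, so Δφ = 824.18 / 111195 × 3600 = 26.683″.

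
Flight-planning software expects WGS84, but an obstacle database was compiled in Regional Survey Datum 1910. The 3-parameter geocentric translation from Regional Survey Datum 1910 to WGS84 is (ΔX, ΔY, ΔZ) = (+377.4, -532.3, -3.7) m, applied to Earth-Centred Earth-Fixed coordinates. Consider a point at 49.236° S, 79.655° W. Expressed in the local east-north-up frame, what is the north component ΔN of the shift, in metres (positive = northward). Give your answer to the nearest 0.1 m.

ΔN = 445.5 m

The local north axis is (−sin φ cos λ, −sin φ sin λ, cos φ), giving ΔN = 51.331 + 396.613 − 2.416 = 445.53 m.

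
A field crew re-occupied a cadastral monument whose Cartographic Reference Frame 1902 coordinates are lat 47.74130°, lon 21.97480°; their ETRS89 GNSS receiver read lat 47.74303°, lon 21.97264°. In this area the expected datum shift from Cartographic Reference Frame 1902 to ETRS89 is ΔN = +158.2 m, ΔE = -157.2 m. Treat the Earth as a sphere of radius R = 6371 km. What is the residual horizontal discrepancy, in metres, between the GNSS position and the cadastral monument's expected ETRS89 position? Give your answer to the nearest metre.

Observed coordinate differences: Δφ = +0.00173°, Δλ = -0.00216°.
Converting to metres (1° lat = 111195 m, cos φ = 0.672479): observed ΔN = 192.4 m, observed ΔE = -161.5 m.
Subtracting the expected shift leaves a residual of 192.4 − (158.2) = 34.2 m north and -161.5 − (-157.2) = -4.3 m east.
Residual distance = √(34.2² + (-4.3)²) = 34.4 m.

34 m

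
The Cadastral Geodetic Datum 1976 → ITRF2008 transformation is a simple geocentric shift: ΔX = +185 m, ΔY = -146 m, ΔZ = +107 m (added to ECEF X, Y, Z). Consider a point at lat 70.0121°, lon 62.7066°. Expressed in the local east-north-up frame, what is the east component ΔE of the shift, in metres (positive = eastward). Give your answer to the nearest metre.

ΔE = -231 m

The local east axis at (φ, λ) is (−sin λ, cos λ, 0), so ΔE = −sin(62.7066°)·185 + cos(62.7066°)·(-146) = -231.35 m.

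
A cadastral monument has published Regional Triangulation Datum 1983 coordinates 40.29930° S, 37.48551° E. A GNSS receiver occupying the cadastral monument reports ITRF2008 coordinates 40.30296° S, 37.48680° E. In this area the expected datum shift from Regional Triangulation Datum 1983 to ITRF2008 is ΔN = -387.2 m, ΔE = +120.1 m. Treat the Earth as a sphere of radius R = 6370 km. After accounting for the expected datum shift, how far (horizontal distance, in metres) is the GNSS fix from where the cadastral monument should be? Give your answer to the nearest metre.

Observed coordinate differences: Δφ = -0.00366°, Δλ = +0.00129°.
Converting to metres (1° lat = 111177 m, cos φ = 0.762676): observed ΔN = -406.9 m, observed ΔE = 109.4 m.
Subtracting the expected shift leaves a residual of -406.9 − (-387.2) = -19.7 m north and 109.4 − (120.1) = -10.7 m east.
Residual distance = √((-19.7)² + (-10.7)²) = 22.4 m.

22 m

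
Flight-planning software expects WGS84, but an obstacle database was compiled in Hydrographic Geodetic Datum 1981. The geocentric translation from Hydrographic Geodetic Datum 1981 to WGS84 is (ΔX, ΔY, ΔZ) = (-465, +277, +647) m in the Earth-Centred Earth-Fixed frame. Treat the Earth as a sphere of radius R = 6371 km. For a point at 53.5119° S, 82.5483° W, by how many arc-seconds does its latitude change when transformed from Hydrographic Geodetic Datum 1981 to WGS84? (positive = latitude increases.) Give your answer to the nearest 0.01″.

Δφ = 3.74″

sin φ = -0.803980, cos φ = 0.594656, sin λ = -0.991555, cos λ = 0.129690.
North component: ΔN = −sin φ cos λ·ΔX − sin φ sin λ·ΔY + cos φ·ΔZ = −(-0.803980)(0.129690)(-465) − (-0.803980)(-0.991555)(277) + (0.594656)(647) = 115.44 m.
1° of latitude spans πR/180 = 111195 m, so Δφ = 115.44 / 111195 × 3600 = 3.737″.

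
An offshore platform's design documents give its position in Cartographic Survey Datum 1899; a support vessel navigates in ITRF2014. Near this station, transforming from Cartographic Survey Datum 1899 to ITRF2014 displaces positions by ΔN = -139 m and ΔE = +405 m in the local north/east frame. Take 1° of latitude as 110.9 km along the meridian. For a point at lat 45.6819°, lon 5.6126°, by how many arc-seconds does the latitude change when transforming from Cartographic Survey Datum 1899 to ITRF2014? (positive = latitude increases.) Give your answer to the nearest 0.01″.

Δφ = -4.51″

1° of latitude = 110.9 km, so Δφ = -139.0 / 110900 = -0.0012534° = -4.512″.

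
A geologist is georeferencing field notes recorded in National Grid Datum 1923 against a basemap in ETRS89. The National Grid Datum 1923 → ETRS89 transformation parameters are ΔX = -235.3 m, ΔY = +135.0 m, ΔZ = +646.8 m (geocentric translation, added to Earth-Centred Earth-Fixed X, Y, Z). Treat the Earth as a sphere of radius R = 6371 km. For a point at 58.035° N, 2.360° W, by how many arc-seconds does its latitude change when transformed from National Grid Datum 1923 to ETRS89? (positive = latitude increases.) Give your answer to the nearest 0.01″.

sin φ = 0.848372, cos φ = 0.529401, sin λ = -0.041178, cos λ = 0.999152.
North component: ΔN = −sin φ cos λ·ΔX − sin φ sin λ·ΔY + cos φ·ΔZ = −(0.848372)(0.999152)(-235.3) − (0.848372)(-0.041178)(135.0) + (0.529401)(646.8) = 546.59 m.
1° of latitude spans πR/180 = 111195 m, so Δφ = 546.59 / 111195 × 3600 = 17.696″.

Δφ = 17.70″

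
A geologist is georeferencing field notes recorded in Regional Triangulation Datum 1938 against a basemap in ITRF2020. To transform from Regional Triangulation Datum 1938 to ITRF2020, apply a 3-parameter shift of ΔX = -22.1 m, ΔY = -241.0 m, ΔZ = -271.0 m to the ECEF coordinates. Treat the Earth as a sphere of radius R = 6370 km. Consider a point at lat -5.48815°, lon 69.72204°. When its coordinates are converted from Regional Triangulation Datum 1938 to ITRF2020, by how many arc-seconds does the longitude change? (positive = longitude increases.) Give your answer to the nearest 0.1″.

sin φ = -0.095640, cos φ = 0.995416, sin λ = 0.938022, cos λ = 0.346575.
East component: ΔE = −sin λ·ΔX + cos λ·ΔY = −(0.938022)(-22.1) + (0.346575)(-241.0) = -62.79 m.
1° of latitude spans πR/180 = 111177 m; at latitude φ, 1° of longitude spans that × cos φ = 110667.8 m, so Δλ = -62.79 / 110667.8 × 3600 = -2.043″.

Δλ = -2.0″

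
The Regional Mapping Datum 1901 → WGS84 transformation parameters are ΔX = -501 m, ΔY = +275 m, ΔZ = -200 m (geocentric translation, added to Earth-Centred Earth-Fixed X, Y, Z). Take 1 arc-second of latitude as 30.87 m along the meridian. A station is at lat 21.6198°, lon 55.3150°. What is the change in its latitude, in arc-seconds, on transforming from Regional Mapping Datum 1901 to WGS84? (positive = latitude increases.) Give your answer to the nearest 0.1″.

sin φ = 0.368446, cos φ = 0.929649, sin λ = 0.822293, cos λ = 0.569064.
North component: ΔN = −sin φ cos λ·ΔX − sin φ sin λ·ΔY + cos φ·ΔZ = −(0.368446)(0.569064)(-501) − (0.368446)(0.822293)(275) + (0.929649)(-200) = -164.20 m.
1° of latitude spans 3600 × 30.87 = 111132 m, so Δφ = -164.20 / 111132 × 3600 = -5.319″.

Δφ = -5.3″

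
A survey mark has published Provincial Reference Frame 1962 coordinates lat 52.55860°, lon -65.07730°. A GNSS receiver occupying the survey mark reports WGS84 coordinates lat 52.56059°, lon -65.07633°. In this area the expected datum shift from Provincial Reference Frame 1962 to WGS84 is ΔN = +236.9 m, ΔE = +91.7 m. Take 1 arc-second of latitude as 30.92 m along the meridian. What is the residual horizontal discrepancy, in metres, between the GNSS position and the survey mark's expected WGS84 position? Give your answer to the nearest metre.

Observed coordinate differences: Δφ = +0.00199°, Δλ = +0.00097°.
Converting to metres (1° lat = 111312 m, cos φ = 0.607950): observed ΔN = 221.5 m, observed ΔE = 65.6 m.
Subtracting the expected shift leaves a residual of 221.5 − (236.9) = -15.4 m north and 65.6 − (91.7) = -26.1 m east.
Residual distance = √((-15.4)² + (-26.1)²) = 30.3 m.

30 m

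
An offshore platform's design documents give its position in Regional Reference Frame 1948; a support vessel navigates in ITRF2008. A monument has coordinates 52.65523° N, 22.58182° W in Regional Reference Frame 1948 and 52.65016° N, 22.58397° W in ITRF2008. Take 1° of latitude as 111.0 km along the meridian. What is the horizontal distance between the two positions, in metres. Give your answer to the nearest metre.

Δφ = 52.65016° − 52.65523° = -0.00507°; Δλ = -22.58397° − -22.58182° = -0.00215°.
ΔN = Δφ × 111000 = -562.8 m; ΔE = Δλ × 111000 × cos(52.65523°) = -0.00215 × 111000 × 0.606610 = -144.8 m.
Distance = √(ΔE² + ΔN²) = √((-144.8)² + (-562.8)²) = 581.1 m.

581 m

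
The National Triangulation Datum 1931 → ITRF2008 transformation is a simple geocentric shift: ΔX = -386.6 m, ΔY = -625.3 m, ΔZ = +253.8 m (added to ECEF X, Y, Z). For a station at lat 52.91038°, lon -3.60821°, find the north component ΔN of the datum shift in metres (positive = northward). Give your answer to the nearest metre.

ΔN = 429 m

The local north axis is (−sin φ cos λ, −sin φ sin λ, cos φ), giving ΔN = 307.777 − 31.391 + 153.058 = 429.44 m.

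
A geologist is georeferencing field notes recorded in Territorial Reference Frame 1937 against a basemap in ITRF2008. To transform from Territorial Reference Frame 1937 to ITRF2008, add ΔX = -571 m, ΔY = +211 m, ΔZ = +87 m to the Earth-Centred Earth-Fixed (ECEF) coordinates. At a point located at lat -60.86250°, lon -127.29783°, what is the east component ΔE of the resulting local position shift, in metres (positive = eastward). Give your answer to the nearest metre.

The local east axis at (φ, λ) is (−sin λ, cos λ, 0), so ΔE = −sin(-127.29783°)·(-571) + cos(-127.29783°)·211 = -582.09 m.

ΔE = -582 m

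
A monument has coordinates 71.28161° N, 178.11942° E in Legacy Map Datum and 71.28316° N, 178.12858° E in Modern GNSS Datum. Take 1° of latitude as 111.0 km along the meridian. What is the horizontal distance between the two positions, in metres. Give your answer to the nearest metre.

Δφ = 71.28316° − 71.28161° = +0.00155°; Δλ = 178.12858° − 178.11942° = +0.00916°.
ΔN = Δφ × 111000 = 172.0 m; ΔE = Δλ × 111000 × cos(71.28161°) = +0.00916 × 111000 × 0.320917 = 326.3 m.
Distance = √(ΔE² + ΔN²) = √(326.3² + 172.0²) = 368.9 m.

369 m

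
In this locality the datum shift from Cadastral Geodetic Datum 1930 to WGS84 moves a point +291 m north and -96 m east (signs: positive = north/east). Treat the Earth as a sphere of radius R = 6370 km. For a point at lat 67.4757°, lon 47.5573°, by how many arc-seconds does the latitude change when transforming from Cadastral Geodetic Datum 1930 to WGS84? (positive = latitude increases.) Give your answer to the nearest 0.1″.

On a sphere of radius R, 1 rad of latitude = R, so Δφ = ΔN / R = 291.0 / 6370000 = 4.5683e-05 rad = 9.423″.

Δφ = 9.4″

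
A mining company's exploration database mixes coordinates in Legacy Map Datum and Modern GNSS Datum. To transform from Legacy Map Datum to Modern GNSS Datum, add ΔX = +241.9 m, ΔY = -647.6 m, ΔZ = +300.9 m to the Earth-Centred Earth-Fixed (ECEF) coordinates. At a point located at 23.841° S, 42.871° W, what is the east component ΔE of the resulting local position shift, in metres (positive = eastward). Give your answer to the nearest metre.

The local east axis at (φ, λ) is (−sin λ, cos λ, 0), so ΔE = −sin(-42.871°)·241.9 + cos(-42.871°)·(-647.6) = -310.04 m.

ΔE = -310 m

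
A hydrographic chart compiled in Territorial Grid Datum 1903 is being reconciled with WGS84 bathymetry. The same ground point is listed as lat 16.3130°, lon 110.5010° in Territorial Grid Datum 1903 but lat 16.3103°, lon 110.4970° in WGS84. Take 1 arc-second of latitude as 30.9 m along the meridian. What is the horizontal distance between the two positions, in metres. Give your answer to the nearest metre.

522 m

Δφ = 16.3103° − 16.3130° = -0.0027°; Δλ = 110.4970° − 110.5010° = -0.0040°.
1° of latitude = 3600 × 30.90 = 111240 m.
ΔN = Δφ × 111240 = -300.3 m; ΔE = Δλ × 111240 × cos(16.3130°) = -0.0040 × 111240 × 0.959742 = -427.0 m.
Distance = √(ΔE² + ΔN²) = √((-427.0)² + (-300.3)²) = 522.1 m.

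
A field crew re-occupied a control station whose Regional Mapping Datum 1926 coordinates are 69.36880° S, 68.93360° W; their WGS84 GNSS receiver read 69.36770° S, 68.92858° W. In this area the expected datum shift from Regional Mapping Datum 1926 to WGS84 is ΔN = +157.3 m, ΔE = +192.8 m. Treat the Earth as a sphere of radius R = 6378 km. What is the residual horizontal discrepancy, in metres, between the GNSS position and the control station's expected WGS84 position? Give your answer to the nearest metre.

35 m

Observed coordinate differences: Δφ = +0.00110°, Δλ = +0.00502°.
Converting to metres (1° lat = 111317 m, cos φ = 0.352351): observed ΔN = 122.4 m, observed ΔE = 196.9 m.
Subtracting the expected shift leaves a residual of 122.4 − (157.3) = -34.9 m north and 196.9 − (192.8) = 4.1 m east.
Residual distance = √((-34.9)² + 4.1²) = 35.1 m.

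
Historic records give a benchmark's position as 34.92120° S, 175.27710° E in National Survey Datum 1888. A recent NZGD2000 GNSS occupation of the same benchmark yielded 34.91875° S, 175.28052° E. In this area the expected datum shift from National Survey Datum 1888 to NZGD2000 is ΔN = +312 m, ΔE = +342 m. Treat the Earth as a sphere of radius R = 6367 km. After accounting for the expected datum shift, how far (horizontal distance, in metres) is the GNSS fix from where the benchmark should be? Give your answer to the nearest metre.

Observed coordinate differences: Δφ = +0.00245°, Δλ = +0.00342°.
Converting to metres (1° lat = 111125 m, cos φ = 0.819940): observed ΔN = 272.3 m, observed ΔE = 311.6 m.
Subtracting the expected shift leaves a residual of 272.3 − (312) = -39.7 m north and 311.6 − (342) = -30.4 m east.
Residual distance = √((-39.7)² + (-30.4)²) = 50.0 m.

50 m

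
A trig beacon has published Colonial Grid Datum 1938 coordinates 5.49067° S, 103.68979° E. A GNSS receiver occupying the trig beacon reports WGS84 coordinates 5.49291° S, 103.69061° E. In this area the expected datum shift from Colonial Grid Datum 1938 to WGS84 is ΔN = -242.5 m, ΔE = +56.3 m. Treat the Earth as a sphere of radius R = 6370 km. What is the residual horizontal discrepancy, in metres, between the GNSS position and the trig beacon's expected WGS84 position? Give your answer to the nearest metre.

Observed coordinate differences: Δφ = -0.00224°, Δλ = +0.00082°.
Converting to metres (1° lat = 111177 m, cos φ = 0.995412): observed ΔN = -249.0 m, observed ΔE = 90.7 m.
Subtracting the expected shift leaves a residual of -249.0 − (-242.5) = -6.5 m north and 90.7 − (56.3) = 34.4 m east.
Residual distance = √((-6.5)² + 34.4²) = 35.1 m.

35 m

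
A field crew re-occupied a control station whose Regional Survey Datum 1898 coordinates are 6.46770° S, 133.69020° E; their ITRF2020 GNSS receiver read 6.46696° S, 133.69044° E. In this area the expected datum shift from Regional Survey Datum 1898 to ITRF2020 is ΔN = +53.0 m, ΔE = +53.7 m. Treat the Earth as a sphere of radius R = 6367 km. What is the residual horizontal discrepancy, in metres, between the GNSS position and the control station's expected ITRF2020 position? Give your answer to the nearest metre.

40 m

Observed coordinate differences: Δφ = +0.00074°, Δλ = +0.00024°.
Converting to metres (1° lat = 111125 m, cos φ = 0.993636): observed ΔN = 82.2 m, observed ΔE = 26.5 m.
Subtracting the expected shift leaves a residual of 82.2 − (53.0) = 29.2 m north and 26.5 − (53.7) = -27.2 m east.
Residual distance = √(29.2² + (-27.2)²) = 39.9 m.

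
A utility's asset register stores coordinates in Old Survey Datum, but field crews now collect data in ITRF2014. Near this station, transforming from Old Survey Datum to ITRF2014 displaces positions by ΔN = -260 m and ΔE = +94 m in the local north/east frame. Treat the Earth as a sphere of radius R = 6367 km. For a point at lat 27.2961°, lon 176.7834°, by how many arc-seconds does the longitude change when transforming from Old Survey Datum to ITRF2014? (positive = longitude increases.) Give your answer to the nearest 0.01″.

Δλ = 3.43″

At latitude 27.2961°, cos φ = 0.888648.
One radian of longitude at latitude φ spans R cos φ, so Δλ = ΔE / (R cos φ) = 94.0 / (6367000 × 0.888648) = 1.6614e-05 rad = 3.427″.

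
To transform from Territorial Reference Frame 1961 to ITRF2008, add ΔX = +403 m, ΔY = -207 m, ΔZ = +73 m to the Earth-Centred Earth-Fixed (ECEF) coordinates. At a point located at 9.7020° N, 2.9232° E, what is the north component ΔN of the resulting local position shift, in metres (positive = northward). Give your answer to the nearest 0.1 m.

ΔN = 5.9 m

At φ = 9.7020°, λ = 2.9232°: sin φ = 0.168524, cos φ = 0.985698, sin λ = 0.050997, cos λ = 0.998699.
ΔN = −sin φ cos λ·ΔX − sin φ sin λ·ΔY + cos φ·ΔZ = −(0.168524)(0.998699)(403) − (0.168524)(0.050997)(-207) + (0.985698)(73) = 5.91 m.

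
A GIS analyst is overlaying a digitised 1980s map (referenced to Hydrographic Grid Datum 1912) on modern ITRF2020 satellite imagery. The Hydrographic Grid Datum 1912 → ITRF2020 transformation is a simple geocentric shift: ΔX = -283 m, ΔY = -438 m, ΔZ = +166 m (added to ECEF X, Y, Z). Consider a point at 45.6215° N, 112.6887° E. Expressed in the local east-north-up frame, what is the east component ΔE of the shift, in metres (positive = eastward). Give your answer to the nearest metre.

At φ = 45.6215°, λ = 112.6887°: sin φ = 0.714735, cos φ = 0.699395, sin λ = 0.922614, cos λ = -0.385724.
ΔE = −sin λ·ΔX + cos λ·ΔY = −(0.922614)·(-283) + (-0.385724)·(-438) = 430.05 m.

ΔE = 430 m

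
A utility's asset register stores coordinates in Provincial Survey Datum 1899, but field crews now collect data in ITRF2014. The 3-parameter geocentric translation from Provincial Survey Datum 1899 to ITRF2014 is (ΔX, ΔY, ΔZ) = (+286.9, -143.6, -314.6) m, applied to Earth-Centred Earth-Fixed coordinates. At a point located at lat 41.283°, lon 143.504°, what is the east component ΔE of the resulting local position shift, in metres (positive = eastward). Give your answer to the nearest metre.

ΔE = -55 m

The local east axis at (φ, λ) is (−sin λ, cos λ, 0), so ΔE = −sin(143.504°)·286.9 + cos(143.504°)·(-143.6) = -55.20 m.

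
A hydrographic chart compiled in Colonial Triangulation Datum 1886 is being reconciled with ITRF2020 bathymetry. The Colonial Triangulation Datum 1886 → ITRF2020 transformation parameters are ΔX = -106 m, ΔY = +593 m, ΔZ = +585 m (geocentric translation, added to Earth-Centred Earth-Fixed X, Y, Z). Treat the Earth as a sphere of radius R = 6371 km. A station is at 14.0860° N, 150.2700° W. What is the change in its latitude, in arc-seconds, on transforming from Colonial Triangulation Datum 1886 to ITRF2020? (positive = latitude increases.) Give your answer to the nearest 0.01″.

Δφ = 19.96″

sin φ = 0.243378, cos φ = 0.969932, sin λ = -0.495913, cos λ = -0.868372.
North component: ΔN = −sin φ cos λ·ΔX − sin φ sin λ·ΔY + cos φ·ΔZ = −(0.243378)(-0.868372)(-106) − (0.243378)(-0.495913)(593) + (0.969932)(585) = 616.58 m.
1° of latitude spans πR/180 = 111195 m, so Δφ = 616.58 / 111195 × 3600 = 19.962″.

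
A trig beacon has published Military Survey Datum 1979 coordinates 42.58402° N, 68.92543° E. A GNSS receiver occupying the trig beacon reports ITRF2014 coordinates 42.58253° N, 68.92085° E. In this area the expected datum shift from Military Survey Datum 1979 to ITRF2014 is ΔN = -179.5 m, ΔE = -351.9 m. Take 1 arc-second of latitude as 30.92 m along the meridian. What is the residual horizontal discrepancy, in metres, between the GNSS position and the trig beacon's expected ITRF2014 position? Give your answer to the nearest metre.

27 m

Observed coordinate differences: Δφ = -0.00149°, Δλ = -0.00458°.
Converting to metres (1° lat = 111312 m, cos φ = 0.736286): observed ΔN = -165.9 m, observed ΔE = -375.4 m.
Subtracting the expected shift leaves a residual of -165.9 − (-179.5) = 13.6 m north and -375.4 − (-351.9) = -23.5 m east.
Residual distance = √(13.6² + (-23.5)²) = 27.1 m.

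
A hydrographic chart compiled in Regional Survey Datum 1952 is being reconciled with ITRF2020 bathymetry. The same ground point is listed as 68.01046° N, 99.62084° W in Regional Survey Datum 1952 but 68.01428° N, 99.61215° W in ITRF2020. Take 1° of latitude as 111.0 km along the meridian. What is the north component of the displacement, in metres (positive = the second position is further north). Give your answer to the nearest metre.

ΔN = 424 m

Δφ = 68.01428° − 68.01046° = +0.00382°; Δλ = -99.61215° − -99.62084° = +0.00869°.
ΔN = Δφ × 111000 = 424.0 m; ΔE = Δλ × 111000 × cos(68.01046°) = +0.00869 × 111000 × 0.374437 = 361.2 m.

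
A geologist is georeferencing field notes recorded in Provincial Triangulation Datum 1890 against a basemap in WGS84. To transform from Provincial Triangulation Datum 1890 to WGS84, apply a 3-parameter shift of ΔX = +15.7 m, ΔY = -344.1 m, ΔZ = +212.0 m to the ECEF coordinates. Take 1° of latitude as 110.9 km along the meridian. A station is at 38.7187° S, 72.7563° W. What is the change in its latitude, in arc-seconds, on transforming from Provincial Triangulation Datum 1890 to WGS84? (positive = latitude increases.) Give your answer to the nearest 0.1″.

Δφ = 12.1″

sin φ = -0.625497, cos φ = 0.780226, sin λ = -0.955053, cos λ = 0.296437.
North component: ΔN = −sin φ cos λ·ΔX − sin φ sin λ·ΔY + cos φ·ΔZ = −(-0.625497)(0.296437)(15.7) − (-0.625497)(-0.955053)(-344.1) + (0.780226)(212.0) = 373.88 m.
1° of latitude spans 110900 m, so Δφ = 373.88 / 110900 × 3600 = 12.137″.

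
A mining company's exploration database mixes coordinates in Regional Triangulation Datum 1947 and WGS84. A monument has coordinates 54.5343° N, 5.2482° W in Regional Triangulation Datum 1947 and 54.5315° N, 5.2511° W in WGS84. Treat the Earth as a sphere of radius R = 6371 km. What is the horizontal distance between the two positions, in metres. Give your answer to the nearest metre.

363 m

Δφ = 54.5315° − 54.5343° = -0.0028°; Δλ = -5.2511° − -5.2482° = -0.0029°.
1° along a meridian = πR/180 = 111195 m.
ΔN = Δφ × 111195 = -311.3 m; ΔE = Δλ × 111195 × cos(54.5343°) = -0.0029 × 111195 × 0.580215 = -187.1 m.
Distance = √(ΔE² + ΔN²) = √((-187.1)² + (-311.3)²) = 363.2 m.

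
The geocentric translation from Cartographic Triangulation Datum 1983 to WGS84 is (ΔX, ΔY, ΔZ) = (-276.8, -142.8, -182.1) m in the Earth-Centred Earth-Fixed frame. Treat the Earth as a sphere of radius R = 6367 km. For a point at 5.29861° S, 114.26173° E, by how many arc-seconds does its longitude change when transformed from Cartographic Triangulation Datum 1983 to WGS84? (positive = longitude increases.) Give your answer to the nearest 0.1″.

sin φ = -0.092346, cos φ = 0.995727, sin λ = 0.911678, cos λ = -0.410906.
East component: ΔE = −sin λ·ΔX + cos λ·ΔY = −(0.911678)(-276.8) + (-0.410906)(-142.8) = 311.03 m.
1° of latitude spans πR/180 = 111125 m; at latitude φ, 1° of longitude spans that × cos φ = 110650.3 m, so Δλ = 311.03 / 110650.3 × 3600 = 10.119″.

Δλ = 10.1″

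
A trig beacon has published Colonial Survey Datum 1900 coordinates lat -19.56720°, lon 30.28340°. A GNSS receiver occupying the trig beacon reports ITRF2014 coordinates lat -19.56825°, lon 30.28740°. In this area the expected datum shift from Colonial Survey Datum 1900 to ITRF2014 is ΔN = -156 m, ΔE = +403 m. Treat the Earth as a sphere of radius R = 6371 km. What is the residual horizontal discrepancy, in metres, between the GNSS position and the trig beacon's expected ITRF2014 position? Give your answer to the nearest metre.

42 m

Observed coordinate differences: Δφ = -0.00105°, Δλ = +0.00400°.
Converting to metres (1° lat = 111195 m, cos φ = 0.942249): observed ΔN = -116.8 m, observed ΔE = 419.1 m.
Subtracting the expected shift leaves a residual of -116.8 − (-156) = 39.2 m north and 419.1 − (403) = 16.1 m east.
Residual distance = √(39.2² + 16.1²) = 42.4 m.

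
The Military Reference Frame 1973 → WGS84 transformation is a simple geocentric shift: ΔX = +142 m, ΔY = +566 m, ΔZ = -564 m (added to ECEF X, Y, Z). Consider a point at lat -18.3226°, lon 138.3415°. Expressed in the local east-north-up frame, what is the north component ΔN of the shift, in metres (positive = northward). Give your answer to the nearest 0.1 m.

The local north axis is (−sin φ cos λ, −sin φ sin λ, cos φ), giving ΔN = -33.352 + 118.269 − 535.406 = -450.49 m.

ΔN = -450.5 m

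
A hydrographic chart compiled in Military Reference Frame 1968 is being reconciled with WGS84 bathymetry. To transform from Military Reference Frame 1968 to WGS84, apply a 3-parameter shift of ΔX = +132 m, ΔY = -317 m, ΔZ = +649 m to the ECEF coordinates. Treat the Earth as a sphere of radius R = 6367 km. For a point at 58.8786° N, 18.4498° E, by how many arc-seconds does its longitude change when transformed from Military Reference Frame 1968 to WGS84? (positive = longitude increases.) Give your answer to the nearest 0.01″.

sin φ = 0.856074, cos φ = 0.516853, sin λ = 0.316474, cos λ = 0.948601.
East component: ΔE = −sin λ·ΔX + cos λ·ΔY = −(0.316474)(132) + (0.948601)(-317) = -342.48 m.
1° of latitude spans πR/180 = 111125 m; at latitude φ, 1° of longitude spans that × cos φ = 57435.4 m, so Δλ = -342.48 / 57435.4 × 3600 = -21.466″.

Δλ = -21.47″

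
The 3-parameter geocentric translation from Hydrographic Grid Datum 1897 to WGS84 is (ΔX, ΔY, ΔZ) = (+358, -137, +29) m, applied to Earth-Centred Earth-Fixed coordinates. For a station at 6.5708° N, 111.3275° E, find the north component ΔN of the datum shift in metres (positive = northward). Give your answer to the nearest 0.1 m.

The local north axis is (−sin φ cos λ, −sin φ sin λ, cos φ), giving ΔN = 14.899 + 14.603 + 28.810 = 58.31 m.

ΔN = 58.3 m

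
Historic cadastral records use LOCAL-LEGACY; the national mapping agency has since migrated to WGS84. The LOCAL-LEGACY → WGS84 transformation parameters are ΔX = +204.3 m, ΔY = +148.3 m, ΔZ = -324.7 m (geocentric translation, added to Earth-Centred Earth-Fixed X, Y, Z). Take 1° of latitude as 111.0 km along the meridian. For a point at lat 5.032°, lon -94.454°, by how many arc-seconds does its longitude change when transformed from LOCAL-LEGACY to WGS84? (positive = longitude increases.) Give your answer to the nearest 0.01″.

Δλ = 6.26″

sin φ = 0.087712, cos φ = 0.996146, sin λ = -0.996980, cos λ = -0.077659.
East component: ΔE = −sin λ·ΔX + cos λ·ΔY = −(-0.996980)(204.3) + (-0.077659)(148.3) = 192.17 m.
1° of latitude spans 111000 m; at latitude φ, 1° of longitude spans that × cos φ = 110572.2 m, so Δλ = 192.17 / 110572.2 × 3600 = 6.257″.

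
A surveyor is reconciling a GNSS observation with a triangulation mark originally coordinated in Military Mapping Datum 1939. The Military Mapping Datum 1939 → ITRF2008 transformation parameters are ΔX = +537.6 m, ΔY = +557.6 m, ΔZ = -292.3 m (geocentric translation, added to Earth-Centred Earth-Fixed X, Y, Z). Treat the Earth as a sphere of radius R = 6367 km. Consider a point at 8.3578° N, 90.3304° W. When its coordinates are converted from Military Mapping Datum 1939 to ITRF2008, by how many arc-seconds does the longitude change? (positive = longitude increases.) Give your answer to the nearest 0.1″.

sin φ = 0.145354, cos φ = 0.989380, sin λ = -0.999983, cos λ = -0.005767.
East component: ΔE = −sin λ·ΔX + cos λ·ΔY = −(-0.999983)(537.6) + (-0.005767)(557.6) = 534.38 m.
1° of latitude spans πR/180 = 111125 m; at latitude φ, 1° of longitude spans that × cos φ = 109944.9 m, so Δλ = 534.38 / 109944.9 × 3600 = 17.497″.

Δλ = 17.5″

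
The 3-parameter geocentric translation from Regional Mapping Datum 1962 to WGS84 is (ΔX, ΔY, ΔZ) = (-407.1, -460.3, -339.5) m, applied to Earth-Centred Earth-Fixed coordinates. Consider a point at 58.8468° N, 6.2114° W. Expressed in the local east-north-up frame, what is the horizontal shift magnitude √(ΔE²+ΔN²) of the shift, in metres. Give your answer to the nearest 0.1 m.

The local east axis at (φ, λ) is (−sin λ, cos λ, 0), so ΔE = −sin(-6.2114°)·(-407.1) + cos(-6.2114°)·(-460.3) = -501.64 m.
The local north axis is (−sin φ cos λ, −sin φ sin λ, cos φ), giving ΔN = 346.346 − 42.621 − 175.633 = 128.09 m.
Horizontal magnitude = √(ΔE² + ΔN²) = √((-501.64)² + 128.09²) = 517.74 m.

517.7 m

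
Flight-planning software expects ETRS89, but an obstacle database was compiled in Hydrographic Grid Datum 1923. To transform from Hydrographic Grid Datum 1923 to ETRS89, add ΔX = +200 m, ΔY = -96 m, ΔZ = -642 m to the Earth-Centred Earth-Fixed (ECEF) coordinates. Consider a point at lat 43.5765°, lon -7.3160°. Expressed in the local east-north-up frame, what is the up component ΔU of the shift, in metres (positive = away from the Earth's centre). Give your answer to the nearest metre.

ΔU = -290 m

The local up (radial) axis is (cos φ cos λ, cos φ sin λ, sin φ), giving ΔU = 143.711 + 8.856 − 442.545 = -289.98 m.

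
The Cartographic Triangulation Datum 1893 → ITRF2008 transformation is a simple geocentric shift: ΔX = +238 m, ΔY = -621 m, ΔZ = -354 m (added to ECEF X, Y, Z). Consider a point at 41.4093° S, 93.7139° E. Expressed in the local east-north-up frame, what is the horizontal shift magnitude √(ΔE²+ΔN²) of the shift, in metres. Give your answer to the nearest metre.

At φ = -41.4093°, λ = 93.7139°: sin φ = -0.661434, cos φ = 0.750004, sin λ = 0.997900, cos λ = -0.064774.
ΔE = −sin λ·ΔX + cos λ·ΔY = −(0.997900)·(238) + (-0.064774)·(-621) = -197.28 m.
ΔN = −sin φ cos λ·ΔX − sin φ sin λ·ΔY + cos φ·ΔZ = −(-0.661434)(-0.064774)(238) − (-0.661434)(0.997900)(-621) + (0.750004)(-354) = -685.59 m.
Horizontal magnitude = √(ΔE² + ΔN²) = √((-197.28)² + (-685.59)²) = 713.40 m.

713 m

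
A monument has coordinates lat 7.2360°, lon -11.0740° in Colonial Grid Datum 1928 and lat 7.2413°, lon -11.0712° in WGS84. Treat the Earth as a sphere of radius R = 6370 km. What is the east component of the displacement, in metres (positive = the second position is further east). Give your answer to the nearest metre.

ΔE = 309 m

Δφ = 7.2413° − 7.2360° = +0.0053°; Δλ = -11.0712° − -11.0740° = +0.0028°.
1° along a meridian = πR/180 = 111177 m.
ΔN = Δφ × 111177 = 589.2 m; ΔE = Δλ × 111177 × cos(7.2360°) = +0.0028 × 111177 × 0.992036 = 308.8 m.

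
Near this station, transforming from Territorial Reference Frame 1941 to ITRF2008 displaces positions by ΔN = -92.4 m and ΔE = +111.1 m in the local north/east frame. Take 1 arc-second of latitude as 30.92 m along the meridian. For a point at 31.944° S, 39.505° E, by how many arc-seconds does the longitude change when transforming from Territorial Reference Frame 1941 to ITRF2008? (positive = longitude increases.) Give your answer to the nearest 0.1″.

Δλ = 4.2″

At latitude -31.944°, cos φ = 0.848566.
1″ of longitude at this latitude = 30.92 × cos φ = 26.2376 m, so Δλ = 111.1 / 26.2376 = 4.234″.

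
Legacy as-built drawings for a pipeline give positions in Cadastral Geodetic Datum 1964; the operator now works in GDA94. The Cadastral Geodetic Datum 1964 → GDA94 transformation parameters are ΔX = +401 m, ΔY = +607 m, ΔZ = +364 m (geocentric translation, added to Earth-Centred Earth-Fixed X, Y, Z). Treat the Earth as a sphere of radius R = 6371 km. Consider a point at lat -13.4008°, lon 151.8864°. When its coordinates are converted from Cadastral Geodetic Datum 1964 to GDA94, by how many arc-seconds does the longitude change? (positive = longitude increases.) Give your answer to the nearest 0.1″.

Δλ = -24.1″

sin φ = -0.231761, cos φ = 0.972773, sin λ = 0.471221, cos λ = -0.882015.
East component: ΔE = −sin λ·ΔX + cos λ·ΔY = −(0.471221)(401) + (-0.882015)(607) = -724.34 m.
1° of latitude spans πR/180 = 111195 m; at latitude φ, 1° of longitude spans that × cos φ = 108167.4 m, so Δλ = -724.34 / 108167.4 × 3600 = -24.107″.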